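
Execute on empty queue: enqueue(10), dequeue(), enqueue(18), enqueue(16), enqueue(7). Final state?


enqueue(10) -> [10]
dequeue() returns 10 -> []
enqueue(18) -> [18]
enqueue(16) -> [18, 16]
enqueue(7) -> [18, 16, 7]
Final queue (front to back): [18, 16, 7]


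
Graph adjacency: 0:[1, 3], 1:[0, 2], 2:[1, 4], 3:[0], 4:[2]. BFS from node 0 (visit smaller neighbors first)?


BFS queue: start with [0]
Visit order: [0, 1, 3, 2, 4]


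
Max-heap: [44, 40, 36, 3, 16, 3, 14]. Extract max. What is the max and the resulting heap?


Max = 44
Replace root with last, heapify down
Resulting heap: [40, 16, 36, 3, 14, 3]


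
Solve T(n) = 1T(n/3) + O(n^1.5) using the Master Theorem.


a=1, b=3, c=1.5. log_3(1)=0 < c=1.5. Case 3: O(n^c) = O(n^1.500)
Complexity: O(n^1.500)


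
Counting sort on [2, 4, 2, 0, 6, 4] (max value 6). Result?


Count array: [1, 0, 2, 0, 2, 0, 1]
Reconstruct: [0, 2, 2, 4, 4, 6]


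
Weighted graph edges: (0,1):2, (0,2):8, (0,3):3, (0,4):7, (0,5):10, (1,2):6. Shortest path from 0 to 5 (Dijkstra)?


Dijkstra from 0:
Distances: {0: 0, 1: 2, 2: 8, 3: 3, 4: 7, 5: 10}
Shortest distance to 5 = 10, path = [0, 5]


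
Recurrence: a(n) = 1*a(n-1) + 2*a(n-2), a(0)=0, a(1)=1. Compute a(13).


Build bottom-up:
...a(11)=683, a(12)=1365, a(13)=1*1365+2*683=2731


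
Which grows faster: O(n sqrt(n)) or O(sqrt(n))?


sublinear grows slower than n^1.5
O(sqrt(n)) is asymptotically smaller; O(n sqrt(n)) grows faster


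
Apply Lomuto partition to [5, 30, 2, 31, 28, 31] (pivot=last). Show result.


Elements <= 31 go left of pivot.
Result: [5, 30, 2, 31, 28, 31], pivot at index 5


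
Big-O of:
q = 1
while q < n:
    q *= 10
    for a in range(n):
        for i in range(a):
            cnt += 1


Per nesting level: O(log n) * O(n) * O(n) [triangular over a] = O(n^2 log n)
Complexity: O(n^2 log n)


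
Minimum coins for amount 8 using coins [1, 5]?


dp[0]=0; dp[i]=1+min(dp[i-c] for c in coins)
...dp[3]=3, dp[4]=4, dp[5]=1, dp[6]=2, dp[7]=3, dp[8]=4
Minimum coins for 8 = 4


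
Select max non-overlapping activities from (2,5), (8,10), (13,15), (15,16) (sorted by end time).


Greedy: pick earliest-ending, then skip overlaps.
Selected (4 activities): [(2, 5), (8, 10), (13, 15), (15, 16)]


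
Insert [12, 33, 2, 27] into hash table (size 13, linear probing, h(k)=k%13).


Insertions: 12->slot 12; 33->slot 7; 2->slot 2; 27->slot 1
Table: [None, 27, 2, None, None, None, None, 33, None, None, None, None, 12]


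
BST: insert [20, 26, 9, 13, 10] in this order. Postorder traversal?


Root = 20; build tree by BST insertion.
Postorder traversal: [10, 13, 9, 26, 20]


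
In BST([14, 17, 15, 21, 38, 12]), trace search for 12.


BST root = 14
Search for 12: compare at each node
Path: [14, 12]


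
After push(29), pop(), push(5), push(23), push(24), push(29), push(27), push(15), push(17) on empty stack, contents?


push(29) -> [29]
pop() returns 29 -> []
push(5) -> [5]
push(23) -> [5, 23]
push(24) -> [5, 23, 24]
push(29) -> [5, 23, 24, 29]
push(27) -> [5, 23, 24, 29, 27]
push(15) -> [5, 23, 24, 29, 27, 15]
push(17) -> [5, 23, 24, 29, 27, 15, 17]
Final stack (bottom to top): [5, 23, 24, 29, 27, 15, 17]


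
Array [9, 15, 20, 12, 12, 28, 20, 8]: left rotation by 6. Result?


Left rotate by 6: [20, 8, 9, 15, 20, 12, 12, 28]


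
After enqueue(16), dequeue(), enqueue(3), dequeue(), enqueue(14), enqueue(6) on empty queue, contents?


enqueue(16) -> [16]
dequeue() returns 16 -> []
enqueue(3) -> [3]
dequeue() returns 3 -> []
enqueue(14) -> [14]
enqueue(6) -> [14, 6]
Final queue (front to back): [14, 6]


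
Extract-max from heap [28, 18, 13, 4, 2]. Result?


Max = 28
Replace root with last, heapify down
Resulting heap: [18, 4, 13, 2]


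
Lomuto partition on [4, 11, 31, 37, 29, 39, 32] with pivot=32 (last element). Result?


Elements <= 32 go left of pivot.
Result: [4, 11, 31, 29, 32, 39, 37], pivot at index 4


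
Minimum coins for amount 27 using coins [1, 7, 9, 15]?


dp[0]=0; dp[i]=1+min(dp[i-c] for c in coins)
...dp[22]=2, dp[23]=3, dp[24]=2, dp[25]=3, dp[26]=4, dp[27]=3
Minimum coins for 27 = 3


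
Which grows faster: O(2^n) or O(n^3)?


cubic grows slower than exponential
O(n^3) is asymptotically smaller; O(2^n) grows faster


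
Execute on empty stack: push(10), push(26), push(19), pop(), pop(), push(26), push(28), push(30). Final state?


push(10) -> [10]
push(26) -> [10, 26]
push(19) -> [10, 26, 19]
pop() returns 19 -> [10, 26]
pop() returns 26 -> [10]
push(26) -> [10, 26]
push(28) -> [10, 26, 28]
push(30) -> [10, 26, 28, 30]
Final stack (bottom to top): [10, 26, 28, 30]


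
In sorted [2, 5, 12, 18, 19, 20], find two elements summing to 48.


Two pointers: lo=0, hi=5
No pair sums to 48


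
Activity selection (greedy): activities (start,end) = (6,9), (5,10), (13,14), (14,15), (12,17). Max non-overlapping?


Greedy: pick earliest-ending, then skip overlaps.
Selected (3 activities): [(6, 9), (13, 14), (14, 15)]


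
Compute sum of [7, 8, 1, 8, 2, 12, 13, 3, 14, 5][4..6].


Prefix sums: [0, 7, 15, 16, 24, 26, 38, 51, 54, 68, 73]
Sum[4..6] = prefix[7] - prefix[4] = 51 - 24 = 27


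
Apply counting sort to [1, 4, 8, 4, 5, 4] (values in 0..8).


Count array: [0, 1, 0, 0, 3, 1, 0, 0, 1]
Reconstruct: [1, 4, 4, 4, 5, 8]


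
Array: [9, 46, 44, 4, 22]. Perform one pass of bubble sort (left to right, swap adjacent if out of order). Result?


After one pass: [9, 44, 4, 22, 46]


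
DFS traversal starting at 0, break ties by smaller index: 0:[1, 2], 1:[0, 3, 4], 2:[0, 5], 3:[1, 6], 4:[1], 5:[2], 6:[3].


DFS stack-based: start with [0]
Visit order: [0, 1, 3, 6, 4, 2, 5]


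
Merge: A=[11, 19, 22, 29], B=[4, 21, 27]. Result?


Compare heads, take smaller each step.
Merged: [4, 11, 19, 21, 22, 27, 29]


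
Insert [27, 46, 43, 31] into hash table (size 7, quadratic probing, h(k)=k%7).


Insertions: 27->slot 6; 46->slot 4; 43->slot 1; 31->slot 3
Table: [None, 43, None, 31, 46, None, 27]


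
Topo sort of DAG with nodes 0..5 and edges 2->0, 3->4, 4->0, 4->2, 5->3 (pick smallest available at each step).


Kahn's algorithm, process smallest node first
Order: [1, 5, 3, 4, 2, 0]


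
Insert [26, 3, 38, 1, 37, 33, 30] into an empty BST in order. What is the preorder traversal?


Root = 26; build tree by BST insertion.
Preorder traversal: [26, 3, 1, 38, 37, 33, 30]


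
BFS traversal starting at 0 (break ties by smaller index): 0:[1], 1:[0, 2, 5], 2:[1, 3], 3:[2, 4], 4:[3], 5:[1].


BFS queue: start with [0]
Visit order: [0, 1, 2, 5, 3, 4]


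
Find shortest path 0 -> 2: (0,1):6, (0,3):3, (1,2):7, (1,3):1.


Dijkstra from 0:
Distances: {0: 0, 1: 4, 2: 11, 3: 3}
Shortest distance to 2 = 11, path = [0, 3, 1, 2]


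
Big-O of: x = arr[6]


Analysis: constant-time operation, no loop
Complexity: O(1)


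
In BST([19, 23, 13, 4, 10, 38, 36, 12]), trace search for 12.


BST root = 19
Search for 12: compare at each node
Path: [19, 13, 4, 10, 12]


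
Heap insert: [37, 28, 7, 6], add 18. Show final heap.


Append 18: [37, 28, 7, 6, 18]
Bubble up: no swaps needed
Result: [37, 28, 7, 6, 18]


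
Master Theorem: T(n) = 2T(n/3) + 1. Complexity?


a=2, b=3, c=0. log_3(2)=0.631 > c=0. Case 1: O(n^log_b(a)) = O(n^0.631)
Complexity: O(n^0.631)


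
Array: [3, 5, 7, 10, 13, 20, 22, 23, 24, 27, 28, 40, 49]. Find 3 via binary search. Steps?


Search for 3:
[0,12] mid=6 arr[6]=22
[0,5] mid=2 arr[2]=7
[0,1] mid=0 arr[0]=3
Total: 3 comparisons


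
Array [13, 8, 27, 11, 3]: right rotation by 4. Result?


Right rotate by 4: [8, 27, 11, 3, 13]


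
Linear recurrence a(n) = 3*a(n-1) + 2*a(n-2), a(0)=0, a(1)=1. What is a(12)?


Build bottom-up:
...a(10)=79647, a(11)=283667, a(12)=3*283667+2*79647=1010295


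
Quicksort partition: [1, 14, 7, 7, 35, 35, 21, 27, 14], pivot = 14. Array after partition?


Elements <= 14 go left of pivot.
Result: [1, 14, 7, 7, 14, 35, 21, 27, 35], pivot at index 4


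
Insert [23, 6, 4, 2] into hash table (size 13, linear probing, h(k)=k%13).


Insertions: 23->slot 10; 6->slot 6; 4->slot 4; 2->slot 2
Table: [None, None, 2, None, 4, None, 6, None, None, None, 23, None, None]


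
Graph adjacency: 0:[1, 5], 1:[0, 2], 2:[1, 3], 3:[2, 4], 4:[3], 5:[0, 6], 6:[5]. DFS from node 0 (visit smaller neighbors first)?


DFS stack-based: start with [0]
Visit order: [0, 1, 2, 3, 4, 5, 6]


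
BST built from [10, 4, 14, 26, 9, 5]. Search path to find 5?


BST root = 10
Search for 5: compare at each node
Path: [10, 4, 9, 5]


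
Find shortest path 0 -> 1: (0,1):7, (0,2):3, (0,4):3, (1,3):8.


Dijkstra from 0:
Distances: {0: 0, 1: 7, 2: 3, 3: 15, 4: 3}
Shortest distance to 1 = 7, path = [0, 1]


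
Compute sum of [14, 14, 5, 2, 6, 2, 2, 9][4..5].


Prefix sums: [0, 14, 28, 33, 35, 41, 43, 45, 54]
Sum[4..5] = prefix[6] - prefix[4] = 43 - 35 = 8


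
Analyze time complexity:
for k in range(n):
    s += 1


Per nesting level: O(n) = O(n)
Complexity: O(n)


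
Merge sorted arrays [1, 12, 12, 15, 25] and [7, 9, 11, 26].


Compare heads, take smaller each step.
Merged: [1, 7, 9, 11, 12, 12, 15, 25, 26]


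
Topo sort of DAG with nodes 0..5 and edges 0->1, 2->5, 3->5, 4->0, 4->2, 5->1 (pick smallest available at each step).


Kahn's algorithm, process smallest node first
Order: [3, 4, 0, 2, 5, 1]


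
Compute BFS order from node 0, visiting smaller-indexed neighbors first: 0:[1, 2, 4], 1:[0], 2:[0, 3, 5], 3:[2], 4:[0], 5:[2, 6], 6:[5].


BFS queue: start with [0]
Visit order: [0, 1, 2, 4, 3, 5, 6]


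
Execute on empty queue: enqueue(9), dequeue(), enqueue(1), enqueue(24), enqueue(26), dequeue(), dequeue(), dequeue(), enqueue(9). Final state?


enqueue(9) -> [9]
dequeue() returns 9 -> []
enqueue(1) -> [1]
enqueue(24) -> [1, 24]
enqueue(26) -> [1, 24, 26]
dequeue() returns 1 -> [24, 26]
dequeue() returns 24 -> [26]
dequeue() returns 26 -> []
enqueue(9) -> [9]
Final queue (front to back): [9]


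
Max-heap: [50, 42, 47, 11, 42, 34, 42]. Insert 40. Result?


Append 40: [50, 42, 47, 11, 42, 34, 42, 40]
Bubble up: swap idx 7(40) with idx 3(11)
Result: [50, 42, 47, 40, 42, 34, 42, 11]


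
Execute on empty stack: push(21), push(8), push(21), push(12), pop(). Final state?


push(21) -> [21]
push(8) -> [21, 8]
push(21) -> [21, 8, 21]
push(12) -> [21, 8, 21, 12]
pop() returns 12 -> [21, 8, 21]
Final stack (bottom to top): [21, 8, 21]


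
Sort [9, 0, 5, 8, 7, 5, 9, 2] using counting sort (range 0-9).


Count array: [1, 0, 1, 0, 0, 2, 0, 1, 1, 2]
Reconstruct: [0, 2, 5, 5, 7, 8, 9, 9]


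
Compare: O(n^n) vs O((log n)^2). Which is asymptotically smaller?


polylogarithmic grows slower than n^n
O((log n)^2) is asymptotically smaller; O(n^n) grows faster


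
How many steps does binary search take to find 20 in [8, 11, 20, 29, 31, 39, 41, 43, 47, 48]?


Search for 20:
[0,9] mid=4 arr[4]=31
[0,3] mid=1 arr[1]=11
[2,3] mid=2 arr[2]=20
Total: 3 comparisons


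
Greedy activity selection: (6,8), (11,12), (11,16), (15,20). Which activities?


Greedy: pick earliest-ending, then skip overlaps.
Selected (3 activities): [(6, 8), (11, 12), (15, 20)]


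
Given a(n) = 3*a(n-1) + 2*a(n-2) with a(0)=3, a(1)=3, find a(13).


Build bottom-up:
...a(11)=1328883, a(12)=4732887, a(13)=3*4732887+2*1328883=16856427


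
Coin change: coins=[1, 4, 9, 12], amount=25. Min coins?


dp[0]=0; dp[i]=1+min(dp[i-c] for c in coins)
...dp[20]=3, dp[21]=2, dp[22]=3, dp[23]=4, dp[24]=2, dp[25]=3
Minimum coins for 25 = 3


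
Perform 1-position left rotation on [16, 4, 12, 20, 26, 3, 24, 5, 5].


Left rotate by 1: [4, 12, 20, 26, 3, 24, 5, 5, 16]


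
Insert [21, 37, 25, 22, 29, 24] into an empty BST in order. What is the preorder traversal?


Root = 21; build tree by BST insertion.
Preorder traversal: [21, 37, 25, 22, 24, 29]


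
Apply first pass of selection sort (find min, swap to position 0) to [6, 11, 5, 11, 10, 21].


After one pass: [5, 11, 6, 11, 10, 21]


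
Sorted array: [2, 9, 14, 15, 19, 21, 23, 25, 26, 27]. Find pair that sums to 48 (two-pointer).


Two pointers: lo=0, hi=9
Found pair: (21, 27) summing to 48


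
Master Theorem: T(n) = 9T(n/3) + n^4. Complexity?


a=9, b=3, c=4. log_3(9)=2 < c=4. Case 3: O(n^c) = O(n^4)
Complexity: O(n^4)


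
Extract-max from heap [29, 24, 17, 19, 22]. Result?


Max = 29
Replace root with last, heapify down
Resulting heap: [24, 22, 17, 19]


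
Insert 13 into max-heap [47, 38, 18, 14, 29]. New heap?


Append 13: [47, 38, 18, 14, 29, 13]
Bubble up: no swaps needed
Result: [47, 38, 18, 14, 29, 13]


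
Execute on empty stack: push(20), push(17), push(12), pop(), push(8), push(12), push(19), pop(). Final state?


push(20) -> [20]
push(17) -> [20, 17]
push(12) -> [20, 17, 12]
pop() returns 12 -> [20, 17]
push(8) -> [20, 17, 8]
push(12) -> [20, 17, 8, 12]
push(19) -> [20, 17, 8, 12, 19]
pop() returns 19 -> [20, 17, 8, 12]
Final stack (bottom to top): [20, 17, 8, 12]


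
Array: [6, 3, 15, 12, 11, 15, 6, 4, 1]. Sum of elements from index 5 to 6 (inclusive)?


Prefix sums: [0, 6, 9, 24, 36, 47, 62, 68, 72, 73]
Sum[5..6] = prefix[7] - prefix[5] = 68 - 47 = 21


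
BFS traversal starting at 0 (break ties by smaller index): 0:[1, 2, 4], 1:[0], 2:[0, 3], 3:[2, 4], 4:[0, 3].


BFS queue: start with [0]
Visit order: [0, 1, 2, 4, 3]


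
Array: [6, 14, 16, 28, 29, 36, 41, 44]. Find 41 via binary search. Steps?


Search for 41:
[0,7] mid=3 arr[3]=28
[4,7] mid=5 arr[5]=36
[6,7] mid=6 arr[6]=41
Total: 3 comparisons


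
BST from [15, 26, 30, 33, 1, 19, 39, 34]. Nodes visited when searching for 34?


BST root = 15
Search for 34: compare at each node
Path: [15, 26, 30, 33, 39, 34]


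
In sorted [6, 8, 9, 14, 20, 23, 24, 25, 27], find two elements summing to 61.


Two pointers: lo=0, hi=8
No pair sums to 61


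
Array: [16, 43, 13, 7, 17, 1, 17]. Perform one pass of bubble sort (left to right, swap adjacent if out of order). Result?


After one pass: [16, 13, 7, 17, 1, 17, 43]


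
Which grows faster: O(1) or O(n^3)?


constant grows slower than cubic
O(1) is asymptotically smaller; O(n^3) grows faster


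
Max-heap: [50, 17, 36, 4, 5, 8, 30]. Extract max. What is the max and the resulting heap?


Max = 50
Replace root with last, heapify down
Resulting heap: [36, 17, 30, 4, 5, 8]


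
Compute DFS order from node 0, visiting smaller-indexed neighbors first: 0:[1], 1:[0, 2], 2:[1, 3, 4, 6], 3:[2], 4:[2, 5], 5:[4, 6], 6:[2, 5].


DFS stack-based: start with [0]
Visit order: [0, 1, 2, 3, 4, 5, 6]


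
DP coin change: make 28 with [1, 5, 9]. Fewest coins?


dp[0]=0; dp[i]=1+min(dp[i-c] for c in coins)
...dp[23]=3, dp[24]=4, dp[25]=5, dp[26]=6, dp[27]=3, dp[28]=4
Minimum coins for 28 = 4


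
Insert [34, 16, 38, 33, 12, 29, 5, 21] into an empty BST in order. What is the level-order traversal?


Root = 34; build tree by BST insertion.
Level-Order traversal: [34, 16, 38, 12, 33, 5, 29, 21]


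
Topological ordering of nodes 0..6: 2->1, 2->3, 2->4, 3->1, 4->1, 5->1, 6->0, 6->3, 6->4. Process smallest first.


Kahn's algorithm, process smallest node first
Order: [2, 5, 6, 0, 3, 4, 1]


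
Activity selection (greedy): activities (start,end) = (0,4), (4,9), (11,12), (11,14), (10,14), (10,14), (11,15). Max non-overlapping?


Greedy: pick earliest-ending, then skip overlaps.
Selected (3 activities): [(0, 4), (4, 9), (11, 12)]


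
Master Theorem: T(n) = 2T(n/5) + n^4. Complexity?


a=2, b=5, c=4. log_5(2)=0.431 < c=4. Case 3: O(n^c) = O(n^4)
Complexity: O(n^4)


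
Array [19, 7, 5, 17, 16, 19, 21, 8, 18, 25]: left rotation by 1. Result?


Left rotate by 1: [7, 5, 17, 16, 19, 21, 8, 18, 25, 19]


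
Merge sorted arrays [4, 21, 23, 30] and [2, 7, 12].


Compare heads, take smaller each step.
Merged: [2, 4, 7, 12, 21, 23, 30]


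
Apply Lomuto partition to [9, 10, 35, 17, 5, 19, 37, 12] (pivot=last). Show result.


Elements <= 12 go left of pivot.
Result: [9, 10, 5, 12, 35, 19, 37, 17], pivot at index 3


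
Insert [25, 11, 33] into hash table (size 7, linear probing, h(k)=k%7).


Insertions: 25->slot 4; 11->slot 5; 33->slot 6
Table: [None, None, None, None, 25, 11, 33]


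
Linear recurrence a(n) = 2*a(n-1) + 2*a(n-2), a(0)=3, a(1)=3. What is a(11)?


Build bottom-up:
...a(9)=12720, a(10)=34752, a(11)=2*34752+2*12720=94944


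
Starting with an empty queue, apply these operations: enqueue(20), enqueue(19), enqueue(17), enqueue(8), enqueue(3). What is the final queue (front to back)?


enqueue(20) -> [20]
enqueue(19) -> [20, 19]
enqueue(17) -> [20, 19, 17]
enqueue(8) -> [20, 19, 17, 8]
enqueue(3) -> [20, 19, 17, 8, 3]
Final queue (front to back): [20, 19, 17, 8, 3]


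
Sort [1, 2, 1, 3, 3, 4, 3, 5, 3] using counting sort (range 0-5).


Count array: [0, 2, 1, 4, 1, 1]
Reconstruct: [1, 1, 2, 3, 3, 3, 3, 4, 5]


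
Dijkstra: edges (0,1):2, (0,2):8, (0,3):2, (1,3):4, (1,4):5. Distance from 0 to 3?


Dijkstra from 0:
Distances: {0: 0, 1: 2, 2: 8, 3: 2, 4: 7}
Shortest distance to 3 = 2, path = [0, 3]


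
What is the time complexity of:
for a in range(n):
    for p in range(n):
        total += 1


Per nesting level: O(n) * O(n) = O(n^2)
Complexity: O(n^2)


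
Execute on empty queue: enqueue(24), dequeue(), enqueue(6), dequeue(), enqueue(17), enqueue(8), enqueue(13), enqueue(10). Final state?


enqueue(24) -> [24]
dequeue() returns 24 -> []
enqueue(6) -> [6]
dequeue() returns 6 -> []
enqueue(17) -> [17]
enqueue(8) -> [17, 8]
enqueue(13) -> [17, 8, 13]
enqueue(10) -> [17, 8, 13, 10]
Final queue (front to back): [17, 8, 13, 10]


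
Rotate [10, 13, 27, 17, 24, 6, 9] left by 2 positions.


Left rotate by 2: [27, 17, 24, 6, 9, 10, 13]


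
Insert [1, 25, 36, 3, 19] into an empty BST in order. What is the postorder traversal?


Root = 1; build tree by BST insertion.
Postorder traversal: [19, 3, 36, 25, 1]


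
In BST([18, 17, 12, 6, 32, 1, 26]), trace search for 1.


BST root = 18
Search for 1: compare at each node
Path: [18, 17, 12, 6, 1]


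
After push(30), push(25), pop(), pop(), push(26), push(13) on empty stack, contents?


push(30) -> [30]
push(25) -> [30, 25]
pop() returns 25 -> [30]
pop() returns 30 -> []
push(26) -> [26]
push(13) -> [26, 13]
Final stack (bottom to top): [26, 13]


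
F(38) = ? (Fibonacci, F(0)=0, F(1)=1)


F(n)=F(n-1)+F(n-2)
...F(36)=14930352, F(37)=24157817, F(38)=39088169


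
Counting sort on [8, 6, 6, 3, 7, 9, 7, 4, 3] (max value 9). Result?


Count array: [0, 0, 0, 2, 1, 0, 2, 2, 1, 1]
Reconstruct: [3, 3, 4, 6, 6, 7, 7, 8, 9]


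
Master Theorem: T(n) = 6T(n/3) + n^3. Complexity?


a=6, b=3, c=3. log_3(6)=1.631 < c=3. Case 3: O(n^c) = O(n^3)
Complexity: O(n^3)


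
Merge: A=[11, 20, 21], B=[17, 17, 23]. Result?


Compare heads, take smaller each step.
Merged: [11, 17, 17, 20, 21, 23]


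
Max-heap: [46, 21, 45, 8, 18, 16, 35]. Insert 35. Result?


Append 35: [46, 21, 45, 8, 18, 16, 35, 35]
Bubble up: swap idx 7(35) with idx 3(8); swap idx 3(35) with idx 1(21)
Result: [46, 35, 45, 21, 18, 16, 35, 8]


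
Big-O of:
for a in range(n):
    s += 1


Per nesting level: O(n) = O(n)
Complexity: O(n)


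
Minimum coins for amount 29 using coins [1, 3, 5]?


dp[0]=0; dp[i]=1+min(dp[i-c] for c in coins)
...dp[24]=6, dp[25]=5, dp[26]=6, dp[27]=7, dp[28]=6, dp[29]=7
Minimum coins for 29 = 7


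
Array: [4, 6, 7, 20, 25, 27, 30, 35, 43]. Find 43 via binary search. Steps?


Search for 43:
[0,8] mid=4 arr[4]=25
[5,8] mid=6 arr[6]=30
[7,8] mid=7 arr[7]=35
[8,8] mid=8 arr[8]=43
Total: 4 comparisons


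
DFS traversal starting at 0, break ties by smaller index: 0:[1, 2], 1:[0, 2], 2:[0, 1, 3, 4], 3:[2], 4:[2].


DFS stack-based: start with [0]
Visit order: [0, 1, 2, 3, 4]


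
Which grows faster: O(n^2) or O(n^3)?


quadratic grows slower than cubic
O(n^2) is asymptotically smaller; O(n^3) grows faster


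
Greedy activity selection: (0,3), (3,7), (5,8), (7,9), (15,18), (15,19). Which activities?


Greedy: pick earliest-ending, then skip overlaps.
Selected (4 activities): [(0, 3), (3, 7), (7, 9), (15, 18)]


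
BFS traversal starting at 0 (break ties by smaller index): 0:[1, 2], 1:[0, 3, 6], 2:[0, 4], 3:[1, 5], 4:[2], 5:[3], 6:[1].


BFS queue: start with [0]
Visit order: [0, 1, 2, 3, 6, 4, 5]


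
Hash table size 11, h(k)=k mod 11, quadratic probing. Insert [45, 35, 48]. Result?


Insertions: 45->slot 1; 35->slot 2; 48->slot 4
Table: [None, 45, 35, None, 48, None, None, None, None, None, None]


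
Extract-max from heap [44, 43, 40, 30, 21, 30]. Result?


Max = 44
Replace root with last, heapify down
Resulting heap: [43, 30, 40, 30, 21]


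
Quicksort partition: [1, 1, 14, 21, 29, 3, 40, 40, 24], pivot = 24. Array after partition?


Elements <= 24 go left of pivot.
Result: [1, 1, 14, 21, 3, 24, 40, 40, 29], pivot at index 5


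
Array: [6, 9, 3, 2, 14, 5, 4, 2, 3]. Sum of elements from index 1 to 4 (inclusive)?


Prefix sums: [0, 6, 15, 18, 20, 34, 39, 43, 45, 48]
Sum[1..4] = prefix[5] - prefix[1] = 34 - 6 = 28


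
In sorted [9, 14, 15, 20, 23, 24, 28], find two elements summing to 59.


Two pointers: lo=0, hi=6
No pair sums to 59


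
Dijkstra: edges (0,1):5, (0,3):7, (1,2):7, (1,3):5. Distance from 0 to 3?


Dijkstra from 0:
Distances: {0: 0, 1: 5, 2: 12, 3: 7}
Shortest distance to 3 = 7, path = [0, 3]


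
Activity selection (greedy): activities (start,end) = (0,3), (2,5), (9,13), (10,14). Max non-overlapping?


Greedy: pick earliest-ending, then skip overlaps.
Selected (2 activities): [(0, 3), (9, 13)]


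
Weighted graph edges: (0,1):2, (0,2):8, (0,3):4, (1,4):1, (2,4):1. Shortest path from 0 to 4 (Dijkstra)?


Dijkstra from 0:
Distances: {0: 0, 1: 2, 2: 4, 3: 4, 4: 3}
Shortest distance to 4 = 3, path = [0, 1, 4]


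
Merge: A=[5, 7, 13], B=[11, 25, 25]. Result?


Compare heads, take smaller each step.
Merged: [5, 7, 11, 13, 25, 25]


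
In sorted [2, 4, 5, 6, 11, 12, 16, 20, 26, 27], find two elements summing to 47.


Two pointers: lo=0, hi=9
Found pair: (20, 27) summing to 47


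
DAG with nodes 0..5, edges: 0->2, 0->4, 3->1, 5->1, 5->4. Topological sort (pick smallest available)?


Kahn's algorithm, process smallest node first
Order: [0, 2, 3, 5, 1, 4]


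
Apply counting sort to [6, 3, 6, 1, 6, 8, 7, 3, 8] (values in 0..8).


Count array: [0, 1, 0, 2, 0, 0, 3, 1, 2]
Reconstruct: [1, 3, 3, 6, 6, 6, 7, 8, 8]


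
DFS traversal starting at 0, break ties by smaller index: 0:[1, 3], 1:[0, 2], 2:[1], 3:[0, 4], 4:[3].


DFS stack-based: start with [0]
Visit order: [0, 1, 2, 3, 4]


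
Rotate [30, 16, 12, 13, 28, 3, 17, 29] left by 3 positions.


Left rotate by 3: [13, 28, 3, 17, 29, 30, 16, 12]


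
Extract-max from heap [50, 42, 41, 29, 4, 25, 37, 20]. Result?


Max = 50
Replace root with last, heapify down
Resulting heap: [42, 29, 41, 20, 4, 25, 37]


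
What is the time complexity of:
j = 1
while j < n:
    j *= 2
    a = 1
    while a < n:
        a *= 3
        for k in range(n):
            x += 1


Per nesting level: O(log n) * O(log n) * O(n) = O(n (log n)^2)
Complexity: O(n (log n)^2)


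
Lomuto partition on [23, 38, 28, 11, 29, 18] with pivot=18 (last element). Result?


Elements <= 18 go left of pivot.
Result: [11, 18, 28, 23, 29, 38], pivot at index 1


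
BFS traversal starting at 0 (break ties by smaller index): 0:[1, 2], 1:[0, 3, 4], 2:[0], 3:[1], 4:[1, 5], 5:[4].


BFS queue: start with [0]
Visit order: [0, 1, 2, 3, 4, 5]


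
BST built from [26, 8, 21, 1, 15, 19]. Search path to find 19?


BST root = 26
Search for 19: compare at each node
Path: [26, 8, 21, 15, 19]


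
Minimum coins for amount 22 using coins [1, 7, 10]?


dp[0]=0; dp[i]=1+min(dp[i-c] for c in coins)
...dp[17]=2, dp[18]=3, dp[19]=4, dp[20]=2, dp[21]=3, dp[22]=4
Minimum coins for 22 = 4


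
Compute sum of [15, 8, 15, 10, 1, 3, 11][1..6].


Prefix sums: [0, 15, 23, 38, 48, 49, 52, 63]
Sum[1..6] = prefix[7] - prefix[1] = 63 - 15 = 48


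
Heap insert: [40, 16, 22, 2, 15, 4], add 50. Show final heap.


Append 50: [40, 16, 22, 2, 15, 4, 50]
Bubble up: swap idx 6(50) with idx 2(22); swap idx 2(50) with idx 0(40)
Result: [50, 16, 40, 2, 15, 4, 22]


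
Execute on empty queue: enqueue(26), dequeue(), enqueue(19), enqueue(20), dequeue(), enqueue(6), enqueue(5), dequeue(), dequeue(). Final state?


enqueue(26) -> [26]
dequeue() returns 26 -> []
enqueue(19) -> [19]
enqueue(20) -> [19, 20]
dequeue() returns 19 -> [20]
enqueue(6) -> [20, 6]
enqueue(5) -> [20, 6, 5]
dequeue() returns 20 -> [6, 5]
dequeue() returns 6 -> [5]
Final queue (front to back): [5]


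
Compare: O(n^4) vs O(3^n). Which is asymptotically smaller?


quartic grows slower than exponential (base 3)
O(n^4) is asymptotically smaller; O(3^n) grows faster


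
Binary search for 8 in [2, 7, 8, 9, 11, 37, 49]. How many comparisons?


Search for 8:
[0,6] mid=3 arr[3]=9
[0,2] mid=1 arr[1]=7
[2,2] mid=2 arr[2]=8
Total: 3 comparisons


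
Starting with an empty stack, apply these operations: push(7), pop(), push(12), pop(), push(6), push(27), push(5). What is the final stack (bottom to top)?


push(7) -> [7]
pop() returns 7 -> []
push(12) -> [12]
pop() returns 12 -> []
push(6) -> [6]
push(27) -> [6, 27]
push(5) -> [6, 27, 5]
Final stack (bottom to top): [6, 27, 5]


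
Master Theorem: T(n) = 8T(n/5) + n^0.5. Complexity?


a=8, b=5, c=0.5. log_5(8)=1.292 > c=0.5. Case 1: O(n^log_b(a)) = O(n^1.292)
Complexity: O(n^1.292)


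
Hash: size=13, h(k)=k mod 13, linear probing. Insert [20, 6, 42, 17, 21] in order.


Insertions: 20->slot 7; 6->slot 6; 42->slot 3; 17->slot 4; 21->slot 8
Table: [None, None, None, 42, 17, None, 6, 20, 21, None, None, None, None]


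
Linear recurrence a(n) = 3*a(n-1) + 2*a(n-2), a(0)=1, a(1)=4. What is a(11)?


Build bottom-up:
...a(9)=102010, a(10)=363314, a(11)=3*363314+2*102010=1293962


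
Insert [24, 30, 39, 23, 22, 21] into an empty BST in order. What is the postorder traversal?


Root = 24; build tree by BST insertion.
Postorder traversal: [21, 22, 23, 39, 30, 24]


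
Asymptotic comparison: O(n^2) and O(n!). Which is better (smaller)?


quadratic grows slower than factorial
O(n^2) is asymptotically smaller; O(n!) grows faster


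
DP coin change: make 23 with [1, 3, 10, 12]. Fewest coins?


dp[0]=0; dp[i]=1+min(dp[i-c] for c in coins)
...dp[18]=3, dp[19]=4, dp[20]=2, dp[21]=3, dp[22]=2, dp[23]=3
Minimum coins for 23 = 3


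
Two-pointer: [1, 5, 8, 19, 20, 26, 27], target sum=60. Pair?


Two pointers: lo=0, hi=6
No pair sums to 60


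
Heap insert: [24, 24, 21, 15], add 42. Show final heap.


Append 42: [24, 24, 21, 15, 42]
Bubble up: swap idx 4(42) with idx 1(24); swap idx 1(42) with idx 0(24)
Result: [42, 24, 21, 15, 24]


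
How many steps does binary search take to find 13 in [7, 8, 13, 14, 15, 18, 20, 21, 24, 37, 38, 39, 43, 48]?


Search for 13:
[0,13] mid=6 arr[6]=20
[0,5] mid=2 arr[2]=13
Total: 2 comparisons


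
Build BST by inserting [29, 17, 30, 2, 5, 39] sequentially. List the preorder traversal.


Root = 29; build tree by BST insertion.
Preorder traversal: [29, 17, 2, 5, 30, 39]


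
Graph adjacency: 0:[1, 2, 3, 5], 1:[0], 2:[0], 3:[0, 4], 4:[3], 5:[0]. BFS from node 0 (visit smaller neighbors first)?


BFS queue: start with [0]
Visit order: [0, 1, 2, 3, 5, 4]


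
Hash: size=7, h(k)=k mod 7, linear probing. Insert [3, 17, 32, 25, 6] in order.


Insertions: 3->slot 3; 17->slot 4; 32->slot 5; 25->slot 6; 6->slot 0
Table: [6, None, None, 3, 17, 32, 25]


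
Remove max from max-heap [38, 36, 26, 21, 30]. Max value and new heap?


Max = 38
Replace root with last, heapify down
Resulting heap: [36, 30, 26, 21]


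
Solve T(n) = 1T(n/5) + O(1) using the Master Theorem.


a=1, b=5, c=0. log_5(1)=0 = c=0. Case 2: O(n^c log n) = O(log n)
Complexity: O(log n)


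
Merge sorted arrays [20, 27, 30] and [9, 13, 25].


Compare heads, take smaller each step.
Merged: [9, 13, 20, 25, 27, 30]


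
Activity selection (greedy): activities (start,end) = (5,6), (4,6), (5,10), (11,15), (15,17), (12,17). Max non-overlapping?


Greedy: pick earliest-ending, then skip overlaps.
Selected (3 activities): [(5, 6), (11, 15), (15, 17)]


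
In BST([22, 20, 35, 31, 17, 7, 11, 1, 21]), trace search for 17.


BST root = 22
Search for 17: compare at each node
Path: [22, 20, 17]


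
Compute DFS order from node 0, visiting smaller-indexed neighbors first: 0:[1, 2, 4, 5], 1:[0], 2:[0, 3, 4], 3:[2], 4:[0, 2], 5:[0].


DFS stack-based: start with [0]
Visit order: [0, 1, 2, 3, 4, 5]


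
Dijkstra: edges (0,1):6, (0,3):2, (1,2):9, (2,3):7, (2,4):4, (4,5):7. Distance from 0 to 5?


Dijkstra from 0:
Distances: {0: 0, 1: 6, 2: 9, 3: 2, 4: 13, 5: 20}
Shortest distance to 5 = 20, path = [0, 3, 2, 4, 5]


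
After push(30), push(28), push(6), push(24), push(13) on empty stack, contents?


push(30) -> [30]
push(28) -> [30, 28]
push(6) -> [30, 28, 6]
push(24) -> [30, 28, 6, 24]
push(13) -> [30, 28, 6, 24, 13]
Final stack (bottom to top): [30, 28, 6, 24, 13]


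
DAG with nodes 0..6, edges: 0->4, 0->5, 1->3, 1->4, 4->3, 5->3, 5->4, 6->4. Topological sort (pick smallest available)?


Kahn's algorithm, process smallest node first
Order: [0, 1, 2, 5, 6, 4, 3]


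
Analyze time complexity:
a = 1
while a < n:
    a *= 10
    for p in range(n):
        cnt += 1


Per nesting level: O(log n) * O(n) = O(n log n)
Complexity: O(n log n)


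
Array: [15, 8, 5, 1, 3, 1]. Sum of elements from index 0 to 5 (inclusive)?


Prefix sums: [0, 15, 23, 28, 29, 32, 33]
Sum[0..5] = prefix[6] - prefix[0] = 33 - 0 = 33


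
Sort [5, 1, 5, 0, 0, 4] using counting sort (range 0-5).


Count array: [2, 1, 0, 0, 1, 2]
Reconstruct: [0, 0, 1, 4, 5, 5]


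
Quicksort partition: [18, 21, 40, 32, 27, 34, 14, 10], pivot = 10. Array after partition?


Elements <= 10 go left of pivot.
Result: [10, 21, 40, 32, 27, 34, 14, 18], pivot at index 0


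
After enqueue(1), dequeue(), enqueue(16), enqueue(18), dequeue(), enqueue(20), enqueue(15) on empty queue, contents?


enqueue(1) -> [1]
dequeue() returns 1 -> []
enqueue(16) -> [16]
enqueue(18) -> [16, 18]
dequeue() returns 16 -> [18]
enqueue(20) -> [18, 20]
enqueue(15) -> [18, 20, 15]
Final queue (front to back): [18, 20, 15]


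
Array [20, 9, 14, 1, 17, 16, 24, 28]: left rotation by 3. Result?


Left rotate by 3: [1, 17, 16, 24, 28, 20, 9, 14]


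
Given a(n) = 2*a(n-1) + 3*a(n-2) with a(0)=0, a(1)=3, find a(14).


Build bottom-up:
...a(12)=398580, a(13)=1195743, a(14)=2*1195743+3*398580=3587226


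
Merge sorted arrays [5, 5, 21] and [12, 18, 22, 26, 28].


Compare heads, take smaller each step.
Merged: [5, 5, 12, 18, 21, 22, 26, 28]


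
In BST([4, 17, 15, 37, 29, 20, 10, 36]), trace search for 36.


BST root = 4
Search for 36: compare at each node
Path: [4, 17, 37, 29, 36]


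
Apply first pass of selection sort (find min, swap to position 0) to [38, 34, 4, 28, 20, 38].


After one pass: [4, 34, 38, 28, 20, 38]


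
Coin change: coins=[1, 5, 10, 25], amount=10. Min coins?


dp[0]=0; dp[i]=1+min(dp[i-c] for c in coins)
...dp[5]=1, dp[6]=2, dp[7]=3, dp[8]=4, dp[9]=5, dp[10]=1
Minimum coins for 10 = 1


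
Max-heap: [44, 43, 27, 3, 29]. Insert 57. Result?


Append 57: [44, 43, 27, 3, 29, 57]
Bubble up: swap idx 5(57) with idx 2(27); swap idx 2(57) with idx 0(44)
Result: [57, 43, 44, 3, 29, 27]


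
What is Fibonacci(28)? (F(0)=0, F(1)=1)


F(n)=F(n-1)+F(n-2)
...F(26)=121393, F(27)=196418, F(28)=317811


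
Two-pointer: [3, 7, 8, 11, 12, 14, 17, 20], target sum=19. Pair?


Two pointers: lo=0, hi=7
Found pair: (7, 12) summing to 19


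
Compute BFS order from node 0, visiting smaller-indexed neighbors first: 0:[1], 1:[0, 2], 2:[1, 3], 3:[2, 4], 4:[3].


BFS queue: start with [0]
Visit order: [0, 1, 2, 3, 4]


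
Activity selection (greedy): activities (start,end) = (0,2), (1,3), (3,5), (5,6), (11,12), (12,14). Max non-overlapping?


Greedy: pick earliest-ending, then skip overlaps.
Selected (5 activities): [(0, 2), (3, 5), (5, 6), (11, 12), (12, 14)]


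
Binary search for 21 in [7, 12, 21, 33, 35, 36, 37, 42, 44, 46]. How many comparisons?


Search for 21:
[0,9] mid=4 arr[4]=35
[0,3] mid=1 arr[1]=12
[2,3] mid=2 arr[2]=21
Total: 3 comparisons


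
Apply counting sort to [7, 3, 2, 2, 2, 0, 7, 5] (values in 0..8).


Count array: [1, 0, 3, 1, 0, 1, 0, 2, 0]
Reconstruct: [0, 2, 2, 2, 3, 5, 7, 7]


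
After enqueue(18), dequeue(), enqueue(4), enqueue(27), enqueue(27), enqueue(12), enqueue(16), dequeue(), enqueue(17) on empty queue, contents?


enqueue(18) -> [18]
dequeue() returns 18 -> []
enqueue(4) -> [4]
enqueue(27) -> [4, 27]
enqueue(27) -> [4, 27, 27]
enqueue(12) -> [4, 27, 27, 12]
enqueue(16) -> [4, 27, 27, 12, 16]
dequeue() returns 4 -> [27, 27, 12, 16]
enqueue(17) -> [27, 27, 12, 16, 17]
Final queue (front to back): [27, 27, 12, 16, 17]


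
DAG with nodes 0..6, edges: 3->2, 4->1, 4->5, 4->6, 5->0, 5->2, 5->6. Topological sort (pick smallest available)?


Kahn's algorithm, process smallest node first
Order: [3, 4, 1, 5, 0, 2, 6]


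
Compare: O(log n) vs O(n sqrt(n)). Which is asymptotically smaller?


logarithmic grows slower than n^1.5
O(log n) is asymptotically smaller; O(n sqrt(n)) grows faster


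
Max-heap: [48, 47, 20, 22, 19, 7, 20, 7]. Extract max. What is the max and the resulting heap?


Max = 48
Replace root with last, heapify down
Resulting heap: [47, 22, 20, 7, 19, 7, 20]


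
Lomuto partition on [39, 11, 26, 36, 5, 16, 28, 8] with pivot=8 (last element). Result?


Elements <= 8 go left of pivot.
Result: [5, 8, 26, 36, 39, 16, 28, 11], pivot at index 1


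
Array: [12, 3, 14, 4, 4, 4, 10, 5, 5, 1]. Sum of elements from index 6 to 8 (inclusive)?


Prefix sums: [0, 12, 15, 29, 33, 37, 41, 51, 56, 61, 62]
Sum[6..8] = prefix[9] - prefix[6] = 61 - 41 = 20


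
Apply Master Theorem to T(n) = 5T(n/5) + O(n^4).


a=5, b=5, c=4. log_5(5)=1 < c=4. Case 3: O(n^c) = O(n^4)
Complexity: O(n^4)


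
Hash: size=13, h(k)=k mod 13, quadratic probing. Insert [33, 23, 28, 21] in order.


Insertions: 33->slot 7; 23->slot 10; 28->slot 2; 21->slot 8
Table: [None, None, 28, None, None, None, None, 33, 21, None, 23, None, None]


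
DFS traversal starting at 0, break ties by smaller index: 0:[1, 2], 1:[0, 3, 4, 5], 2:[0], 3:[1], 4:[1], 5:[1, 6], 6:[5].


DFS stack-based: start with [0]
Visit order: [0, 1, 3, 4, 5, 6, 2]


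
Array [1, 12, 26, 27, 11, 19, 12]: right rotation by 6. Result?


Right rotate by 6: [12, 26, 27, 11, 19, 12, 1]


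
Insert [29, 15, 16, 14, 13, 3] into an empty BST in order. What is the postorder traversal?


Root = 29; build tree by BST insertion.
Postorder traversal: [3, 13, 14, 16, 15, 29]


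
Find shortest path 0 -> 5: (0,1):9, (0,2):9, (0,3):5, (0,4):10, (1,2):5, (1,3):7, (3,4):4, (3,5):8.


Dijkstra from 0:
Distances: {0: 0, 1: 9, 2: 9, 3: 5, 4: 9, 5: 13}
Shortest distance to 5 = 13, path = [0, 3, 5]


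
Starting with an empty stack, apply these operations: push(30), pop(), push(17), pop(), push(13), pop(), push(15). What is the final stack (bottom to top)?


push(30) -> [30]
pop() returns 30 -> []
push(17) -> [17]
pop() returns 17 -> []
push(13) -> [13]
pop() returns 13 -> []
push(15) -> [15]
Final stack (bottom to top): [15]


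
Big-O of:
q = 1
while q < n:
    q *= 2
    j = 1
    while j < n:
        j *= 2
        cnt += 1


Per nesting level: O(log n) * O(log n) = O((log n)^2)
Complexity: O((log n)^2)


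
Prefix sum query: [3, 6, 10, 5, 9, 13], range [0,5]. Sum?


Prefix sums: [0, 3, 9, 19, 24, 33, 46]
Sum[0..5] = prefix[6] - prefix[0] = 46 - 0 = 46


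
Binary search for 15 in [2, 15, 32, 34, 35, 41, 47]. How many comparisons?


Search for 15:
[0,6] mid=3 arr[3]=34
[0,2] mid=1 arr[1]=15
Total: 2 comparisons


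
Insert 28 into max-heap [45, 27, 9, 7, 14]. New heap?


Append 28: [45, 27, 9, 7, 14, 28]
Bubble up: swap idx 5(28) with idx 2(9)
Result: [45, 27, 28, 7, 14, 9]


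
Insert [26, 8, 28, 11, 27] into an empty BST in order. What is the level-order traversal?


Root = 26; build tree by BST insertion.
Level-Order traversal: [26, 8, 28, 11, 27]


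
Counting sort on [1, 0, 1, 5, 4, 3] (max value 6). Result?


Count array: [1, 2, 0, 1, 1, 1, 0]
Reconstruct: [0, 1, 1, 3, 4, 5]


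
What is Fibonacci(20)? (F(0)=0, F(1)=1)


F(n)=F(n-1)+F(n-2)
...F(18)=2584, F(19)=4181, F(20)=6765


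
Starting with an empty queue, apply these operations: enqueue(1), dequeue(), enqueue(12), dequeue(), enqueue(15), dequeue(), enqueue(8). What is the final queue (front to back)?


enqueue(1) -> [1]
dequeue() returns 1 -> []
enqueue(12) -> [12]
dequeue() returns 12 -> []
enqueue(15) -> [15]
dequeue() returns 15 -> []
enqueue(8) -> [8]
Final queue (front to back): [8]


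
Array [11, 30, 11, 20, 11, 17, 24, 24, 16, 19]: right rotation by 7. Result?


Right rotate by 7: [20, 11, 17, 24, 24, 16, 19, 11, 30, 11]


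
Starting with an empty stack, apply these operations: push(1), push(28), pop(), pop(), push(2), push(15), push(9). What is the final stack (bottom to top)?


push(1) -> [1]
push(28) -> [1, 28]
pop() returns 28 -> [1]
pop() returns 1 -> []
push(2) -> [2]
push(15) -> [2, 15]
push(9) -> [2, 15, 9]
Final stack (bottom to top): [2, 15, 9]


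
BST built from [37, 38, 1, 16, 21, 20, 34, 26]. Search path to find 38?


BST root = 37
Search for 38: compare at each node
Path: [37, 38]


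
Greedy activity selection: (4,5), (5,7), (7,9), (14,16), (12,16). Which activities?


Greedy: pick earliest-ending, then skip overlaps.
Selected (4 activities): [(4, 5), (5, 7), (7, 9), (14, 16)]


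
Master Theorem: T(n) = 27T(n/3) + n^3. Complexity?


a=27, b=3, c=3. log_3(27)=3 = c=3. Case 2: O(n^c log n) = O(n^3 log n)
Complexity: O(n^3 log n)


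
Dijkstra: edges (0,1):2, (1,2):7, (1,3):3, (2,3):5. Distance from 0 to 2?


Dijkstra from 0:
Distances: {0: 0, 1: 2, 2: 9, 3: 5}
Shortest distance to 2 = 9, path = [0, 1, 2]


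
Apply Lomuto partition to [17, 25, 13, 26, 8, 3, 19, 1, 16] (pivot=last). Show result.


Elements <= 16 go left of pivot.
Result: [13, 8, 3, 1, 16, 17, 19, 26, 25], pivot at index 4


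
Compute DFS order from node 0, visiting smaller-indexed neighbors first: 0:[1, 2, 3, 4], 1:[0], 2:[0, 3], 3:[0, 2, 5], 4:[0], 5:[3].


DFS stack-based: start with [0]
Visit order: [0, 1, 2, 3, 5, 4]


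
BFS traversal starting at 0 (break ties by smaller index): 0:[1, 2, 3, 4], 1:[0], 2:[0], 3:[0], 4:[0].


BFS queue: start with [0]
Visit order: [0, 1, 2, 3, 4]


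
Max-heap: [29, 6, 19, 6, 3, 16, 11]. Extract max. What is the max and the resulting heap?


Max = 29
Replace root with last, heapify down
Resulting heap: [19, 6, 16, 6, 3, 11]


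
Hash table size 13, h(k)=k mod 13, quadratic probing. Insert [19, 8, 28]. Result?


Insertions: 19->slot 6; 8->slot 8; 28->slot 2
Table: [None, None, 28, None, None, None, 19, None, 8, None, None, None, None]


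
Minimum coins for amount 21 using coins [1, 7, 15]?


dp[0]=0; dp[i]=1+min(dp[i-c] for c in coins)
...dp[16]=2, dp[17]=3, dp[18]=4, dp[19]=5, dp[20]=6, dp[21]=3
Minimum coins for 21 = 3


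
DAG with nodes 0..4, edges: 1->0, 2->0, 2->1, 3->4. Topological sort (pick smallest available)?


Kahn's algorithm, process smallest node first
Order: [2, 1, 0, 3, 4]
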